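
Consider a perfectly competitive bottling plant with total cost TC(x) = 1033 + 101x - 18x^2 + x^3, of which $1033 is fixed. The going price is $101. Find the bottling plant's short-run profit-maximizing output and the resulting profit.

Profit = -$169 at x = 12

AVC = 101 - 18x + x^2 has its minimum $20 at x = 9; price $101 clears that bar, so the firm operates.
With MC = 101 - 36x + 3x^2, P = MC on the upward-sloping part at x* = 12.
TR = 101·12 = 1212. TC = 1033 + 348 = 1381. Profit = 1212 − 1381 = -$169.
Shutting down would mean losing the fixed cost of $1033, so operating at a loss of $169 is better by $864.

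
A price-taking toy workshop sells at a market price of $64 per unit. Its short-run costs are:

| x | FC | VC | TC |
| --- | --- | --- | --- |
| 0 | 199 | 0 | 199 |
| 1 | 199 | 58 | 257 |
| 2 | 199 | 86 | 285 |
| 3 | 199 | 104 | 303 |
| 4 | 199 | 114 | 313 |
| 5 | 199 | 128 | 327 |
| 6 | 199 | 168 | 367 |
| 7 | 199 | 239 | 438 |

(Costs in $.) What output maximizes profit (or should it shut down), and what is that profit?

x = 6; profit = $17

Tabulate TR − TC: x=0: -199; x=1: -193; x=2: -157; x=3: -111; x=4: -57; x=5: -7; x=6: 17; x=7: 10.
Profit is maximized at x = 6. AVC there is 168/6 = $28 ≤ P, so producing beats shutting down (which would give -$199).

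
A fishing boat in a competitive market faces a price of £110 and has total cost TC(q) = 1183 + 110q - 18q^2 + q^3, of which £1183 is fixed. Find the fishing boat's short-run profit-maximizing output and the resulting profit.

Profit = -£319 at q = 12

AVC = 110 - 18q + q^2 has its minimum £29 at q = 9; price £110 clears that bar, so the firm operates.
With MC = 110 - 36q + 3q^2, P = MC on the upward-sloping part at q* = 12.
TR = 110·12 = 1320. TC = 1183 + 456 = 1639. Profit = 1320 − 1639 = -£319.
Shutting down would mean losing the fixed cost of £1183, so operating at a loss of £319 is better by £864.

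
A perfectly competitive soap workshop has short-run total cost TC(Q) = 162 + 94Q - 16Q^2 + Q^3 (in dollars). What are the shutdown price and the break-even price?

AVC = 94 - 16Q + Q^2; minimized at Q = 8, giving min AVC = $30. That is the shutdown price.
ATC = 162/Q + 94 - 16Q + Q^2. Setting dATC/dQ = −162/Q^2 − 16 + 2Q = 0 gives Q = 9 (since 2·9^3 − 16·9^2 = 162).
min ATC = 162/9 + 94 − 16·9 + 9^2 = $49. That is the break-even price.
Between these two prices the firm operates at a loss; above $49 it earns a profit.

Shutdown price = $30; break-even price = $49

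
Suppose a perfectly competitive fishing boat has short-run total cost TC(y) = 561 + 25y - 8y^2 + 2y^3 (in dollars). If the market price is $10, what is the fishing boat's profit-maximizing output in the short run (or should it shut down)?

Strip out fixed cost: VC = 25y - 8y^2 + 2y^3. Then AVC = 25 - 8y + 2y^2 and MC = 25 - 16y + 6y^2.
The AVC parabola has its vertex at y = 8/4 = 2, where AVC = 25 - 8·2 + 2·2^2 = $17.
P = $10 lies below min AVC = $17; no output level covers variable cost.
Best response: produce nothing and absorb the $561 fixed cost.

Shut down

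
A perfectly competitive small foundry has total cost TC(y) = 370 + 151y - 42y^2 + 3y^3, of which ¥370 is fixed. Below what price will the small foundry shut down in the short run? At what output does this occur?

Short-run supply begins at min AVC. From VC = 151y - 42y^2 + 3y^3, AVC = 151 - 42y + 3y^2.
dAVC/dy = -42 + 6y = 0 gives y = 7. min AVC = 151 - 42·7 + 3·7^2 = 4.
For P < ¥4 the firm produces nothing.

¥4 per unit, at y = 7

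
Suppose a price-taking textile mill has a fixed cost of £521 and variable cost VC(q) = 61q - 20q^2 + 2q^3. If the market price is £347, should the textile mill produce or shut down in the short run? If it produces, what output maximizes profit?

Strip out fixed cost: VC = 61q - 20q^2 + 2q^3. Then AVC = 61 - 20q + 2q^2 and MC = 61 - 40q + 6q^2.
AVC is minimized where dAVC/dq = -20 + 4q = 0, at q = 5; min AVC = 61 - 20·5 + 2·5^2 = £11.
Since P = £347 ≥ min AVC = £11, price covers variable cost and the firm should produce.
Set P = MC: 347 = 61 - 40q + 6q^2 → -286 - 40q + 6q^2 = 0. The roots are q = -13/3 and q = 11; the profit-maximizing output is on the rising part of MC, so q* = 11.
Check: AVC at q = 11 is £83 ≤ P, so revenue covers variable cost.
Profit = P·q − TC = 347·11 − 1434 = £2383.

Produce at q = 11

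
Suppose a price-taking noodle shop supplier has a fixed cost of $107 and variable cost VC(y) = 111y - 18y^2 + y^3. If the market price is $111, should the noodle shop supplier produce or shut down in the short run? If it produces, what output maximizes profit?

From TC, MC = TC'(y) = 111 - 36y + 3y^2 and AVC = VC/y = 111 - 18y + y^2.
AVC hits its minimum where MC = AVC, at y = 9, giving min AVC = 111 - 18·9 + 9^2 = $30.
P = $111 exceeds min AVC = $30, so the firm stays open.
P = MC gives -36y + 3y^2 = 0, with roots 0 and 12. Take the larger (rising MC): y* = 12.
Check: AVC at y = 12 is $39 ≤ P, so revenue covers variable cost.
Profit = P·y − TC = 111·12 − 575 = $757.

Produce at y = 12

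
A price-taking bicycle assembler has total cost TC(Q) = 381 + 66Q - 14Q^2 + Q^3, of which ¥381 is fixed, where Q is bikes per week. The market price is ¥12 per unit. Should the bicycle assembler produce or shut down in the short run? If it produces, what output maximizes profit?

Shut down

Variable cost is VC = 66Q - 14Q^2 + Q^3, so AVC = VC/Q = 66 - 14Q + Q^2 and MC = dTC/dQ = 66 - 28Q + 3Q^2.
AVC is minimized where dAVC/dQ = -14 + 2Q = 0, at Q = 7; min AVC = 66 - 14·7 + 7^2 = ¥17.
With P < min AVC (¥12 < ¥17), every unit sold adds to the loss.
Best response: produce nothing and absorb the ¥381 fixed cost.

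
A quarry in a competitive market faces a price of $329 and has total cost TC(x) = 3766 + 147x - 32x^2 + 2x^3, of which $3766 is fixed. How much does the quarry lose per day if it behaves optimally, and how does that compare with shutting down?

AVC = 147 - 32x + 2x^2; min AVC = $19 at x = 8. Since P = $329 ≥ min AVC, the firm produces.
With MC = 147 - 64x + 6x^2, P = MC on the upward-sloping part at x* = 13.
TR = 329·13 = 4277. TC = 3766 + 897 = 4663. Profit = 4277 − 4663 = -$386.
That loss of $386 beats the $3766 the firm would lose by shutting down; producing recovers $3380 of fixed cost.

Profit = -$386 at x = 13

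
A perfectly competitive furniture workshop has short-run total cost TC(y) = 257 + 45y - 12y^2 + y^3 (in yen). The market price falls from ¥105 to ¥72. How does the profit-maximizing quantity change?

AVC = 45 - 12y + y^2, minimized at y = 6 where min AVC = ¥9. MC = 45 - 24y + 3y^2.
At P = ¥105 ≥ min AVC, set P = MC on the rising branch: y = 10.
At P = ¥72 ≥ min AVC, set P = MC: y = 9. The firm stays open but cuts output.

Output falls from 10 to 9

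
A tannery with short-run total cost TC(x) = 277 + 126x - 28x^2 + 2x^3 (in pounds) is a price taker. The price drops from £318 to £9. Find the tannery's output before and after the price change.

AVC = 126 - 28x + 2x^2, minimized at x = 7 where min AVC = £28. MC = 126 - 56x + 6x^2.
With P = £318 above the shutdown price, P = MC gives x = 12.
At P = £9 < min AVC = £28, price no longer covers variable cost at any output, so the firm shuts down: x = 0.

Output falls from 12 to 0 (the firm shuts down)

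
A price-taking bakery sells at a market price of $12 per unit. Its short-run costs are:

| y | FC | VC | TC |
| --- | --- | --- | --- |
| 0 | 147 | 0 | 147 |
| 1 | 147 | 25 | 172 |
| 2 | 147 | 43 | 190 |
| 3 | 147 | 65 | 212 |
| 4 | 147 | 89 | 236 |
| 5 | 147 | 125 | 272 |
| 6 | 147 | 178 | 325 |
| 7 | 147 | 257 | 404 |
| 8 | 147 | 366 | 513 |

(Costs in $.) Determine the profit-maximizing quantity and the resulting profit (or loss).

y = 0 (shut down); profit = -$147

Profit at each row (π = 12y − TC): y=0: -147; y=1: -160; y=2: -166; y=3: -176; y=4: -188; y=5: -212; y=6: -253; y=7: -320; y=8: -417.
Profit is highest at y = 0. Equivalently, the lowest AVC in the table is 43/2 ≈ $21.50 at y = 2, and P = $12 falls below it — price never covers variable cost, so the firm shuts down and loses only its fixed cost.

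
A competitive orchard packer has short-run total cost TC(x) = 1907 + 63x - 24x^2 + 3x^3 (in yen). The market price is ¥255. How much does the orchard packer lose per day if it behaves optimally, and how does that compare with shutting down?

Profit = -¥371 at x = 8

AVC = 63 - 24x + 3x^2; min AVC = ¥15 at x = 4. Since P = ¥255 ≥ min AVC, the firm produces.
With MC = 63 - 48x + 9x^2, P = MC on the upward-sloping part at x* = 8.
TR = 255·8 = 2040. TC = 1907 + 504 = 2411. Profit = 2040 − 2411 = -¥371.
That loss of ¥371 beats the ¥1907 the firm would lose by shutting down; producing recovers ¥1536 of fixed cost.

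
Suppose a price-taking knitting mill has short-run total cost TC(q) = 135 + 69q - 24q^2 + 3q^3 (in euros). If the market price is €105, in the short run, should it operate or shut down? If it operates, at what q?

From TC, MC = TC'(q) = 69 - 48q + 9q^2 and AVC = VC/q = 69 - 24q + 3q^2.
AVC is minimized where dAVC/dq = -24 + 6q = 0, at q = 4; min AVC = 69 - 24·4 + 3·4^2 = €21.
Since P = €105 ≥ min AVC = €21, price covers variable cost and the firm should produce.
Solving P = MC: -36 - 48q + 9q^2 = 0 ⇒ q = -2/3 or 6. On the upward-sloping branch, q* = 6.
Check: AVC at q = 6 is €33 ≤ P, so revenue covers variable cost.
Profit = P·q − TC = 105·6 − 333 = €297.

Produce at q = 6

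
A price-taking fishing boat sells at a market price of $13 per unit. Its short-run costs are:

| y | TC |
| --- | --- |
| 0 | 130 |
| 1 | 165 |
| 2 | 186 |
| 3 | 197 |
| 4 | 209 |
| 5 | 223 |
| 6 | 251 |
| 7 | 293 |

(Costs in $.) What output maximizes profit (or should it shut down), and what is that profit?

Profit at each row (π = 13y − TC): y=0: -130; y=1: -152; y=2: -160; y=3: -158; y=4: -157; y=5: -158; y=6: -173; y=7: -202.
Profit is highest at y = 0. Equivalently, the lowest AVC in the table is 93/5 ≈ $18.60 at y = 5, and P = $13 falls below it — price never covers variable cost, so the firm shuts down and loses only its fixed cost.

y = 0 (shut down); profit = -$130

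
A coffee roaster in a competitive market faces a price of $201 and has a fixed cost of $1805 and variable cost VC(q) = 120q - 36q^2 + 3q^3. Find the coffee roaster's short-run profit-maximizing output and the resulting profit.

Profit = -$347 at q = 9

AVC = 120 - 36q + 3q^2 has its minimum $12 at q = 6; price $201 clears that bar, so the firm operates.
With MC = 120 - 72q + 9q^2, P = MC on the upward-sloping part at q* = 9.
TR = 201·9 = 1809. TC = 1805 + 351 = 2156. Profit = 1809 − 2156 = -$347.
Shutting down would mean losing the fixed cost of $1805, so operating at a loss of $347 is better by $1458.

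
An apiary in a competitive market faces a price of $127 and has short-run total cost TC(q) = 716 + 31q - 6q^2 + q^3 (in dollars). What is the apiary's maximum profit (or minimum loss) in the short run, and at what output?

Profit = -$76 at q = 8

AVC = 31 - 6q + q^2; min AVC = $22 at q = 3. Since P = $127 ≥ min AVC, the firm produces.
With MC = 31 - 12q + 3q^2, P = MC on the upward-sloping part at q* = 8.
TR = 127·8 = 1016. TC = 716 + 376 = 1092. Profit = 1016 − 1092 = -$76.
Shutting down would mean losing the fixed cost of $716, so operating at a loss of $76 is better by $640.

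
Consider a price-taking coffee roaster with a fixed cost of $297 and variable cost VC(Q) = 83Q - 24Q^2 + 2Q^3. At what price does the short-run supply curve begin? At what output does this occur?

$11 per unit, at Q = 6

The shutdown price is the minimum of AVC. VC = 83Q - 24Q^2 + 2Q^3, so AVC = 83 - 24Q + 2Q^2.
dAVC/dQ = -24 + 4Q = 0 gives Q = 6. min AVC = 83 - 24·6 + 2·6^2 = 11.
The firm shuts down for any P below $11.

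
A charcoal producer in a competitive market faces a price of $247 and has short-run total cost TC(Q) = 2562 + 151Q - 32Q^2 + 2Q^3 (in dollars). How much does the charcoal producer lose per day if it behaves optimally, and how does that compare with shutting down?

Profit = -$258 at Q = 12

AVC = 151 - 32Q + 2Q^2 has its minimum $23 at Q = 8; price $247 clears that bar, so the firm operates.
MC = 151 - 64Q + 6Q^2. Setting P = MC and taking the root on the rising branch gives Q* = 12.
TR = 247·12 = 2964. TC = 2562 + 660 = 3222. Profit = 2964 − 3222 = -$258.
By producing, the firm covers all variable cost plus $2304 of fixed cost; shutting down would lose the full $2562.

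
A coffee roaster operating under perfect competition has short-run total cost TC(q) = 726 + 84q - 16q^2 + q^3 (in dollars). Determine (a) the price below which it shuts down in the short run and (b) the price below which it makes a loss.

Shutdown price = $20; break-even price = $95

AVC = 84 - 16q + q^2; minimized at q = 8, giving min AVC = $20. That is the shutdown price.
ATC = 726/q + 84 - 16q + q^2. Setting dATC/dq = −726/q^2 − 16 + 2q = 0 gives q = 11 (since 2·11^3 − 16·11^2 = 726).
min ATC = 726/11 + 84 − 16·11 + 11^2 = $95. That is the break-even price.
For $20 ≤ P < $95 the firm produces at a loss; below $20 it shuts down.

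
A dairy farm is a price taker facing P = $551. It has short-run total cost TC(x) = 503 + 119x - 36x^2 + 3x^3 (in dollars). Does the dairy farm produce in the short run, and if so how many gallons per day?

Produce at x = 12

Variable cost is VC = 119x - 36x^2 + 3x^3, so AVC = VC/x = 119 - 36x + 3x^2 and MC = dTC/dx = 119 - 72x + 9x^2.
The AVC parabola has its vertex at x = 36/6 = 6, where AVC = 119 - 36·6 + 3·6^2 = $11.
P = $551 exceeds min AVC = $11, so the firm stays open.
Set P = MC: 551 = 119 - 72x + 9x^2 → -432 - 72x + 9x^2 = 0. The roots are x = -4 and x = 12; the profit-maximizing output is on the rising part of MC, so x* = 12.
Check: AVC at x = 12 is $119 ≤ P, so revenue covers variable cost.
Profit = P·x − TC = 551·12 − 1931 = $4681.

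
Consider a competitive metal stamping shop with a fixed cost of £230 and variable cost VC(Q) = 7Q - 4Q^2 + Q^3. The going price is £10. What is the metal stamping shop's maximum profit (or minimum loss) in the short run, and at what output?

AVC = 7 - 4Q + Q^2; min AVC = £3 at Q = 2. Since P = £10 ≥ min AVC, the firm produces.
MC = 7 - 8Q + 3Q^2. Setting P = MC and taking the root on the rising branch gives Q* = 3.
TR = 10·3 = 30. TC = 230 + 12 = 242. Profit = 30 − 242 = -£212.
Shutting down would mean losing the fixed cost of £230, so operating at a loss of £212 is better by £18.

Profit = -£212 at Q = 3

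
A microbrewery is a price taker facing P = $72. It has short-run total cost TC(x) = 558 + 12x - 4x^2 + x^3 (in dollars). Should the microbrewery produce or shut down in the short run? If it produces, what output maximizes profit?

Produce at x = 6

Variable cost is VC = 12x - 4x^2 + x^3, so AVC = VC/x = 12 - 4x + x^2 and MC = dTC/dx = 12 - 8x + 3x^2.
AVC is minimized where dAVC/dx = -4 + 2x = 0, at x = 2; min AVC = 12 - 4·2 + 2^2 = $8.
Because $72 ≥ $8, revenue can cover variable cost; the firm operates.
P = MC gives -60 - 8x + 3x^2 = 0, with roots -10/3 and 6. Take the larger (rising MC): x* = 6.
Check: AVC at x = 6 is $24 ≤ P, so revenue covers variable cost.
Profit = P·x − TC = 72·6 − 702 = -$270, a loss, but smaller than the $558 fixed cost the firm would lose by shutting down.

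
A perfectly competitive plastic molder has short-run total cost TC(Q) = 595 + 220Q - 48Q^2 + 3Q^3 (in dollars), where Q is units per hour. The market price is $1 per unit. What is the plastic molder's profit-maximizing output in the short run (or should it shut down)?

Shut down

Variable cost is VC = 220Q - 48Q^2 + 3Q^3, so AVC = VC/Q = 220 - 48Q + 3Q^2 and MC = dTC/dQ = 220 - 96Q + 9Q^2.
AVC hits its minimum where MC = AVC, at Q = 8, giving min AVC = 220 - 48·8 + 3·8^2 = $28.
Since P = $1 < min AVC = $28, price fails to cover variable cost at any output.
Best response: produce nothing and absorb the $595 fixed cost.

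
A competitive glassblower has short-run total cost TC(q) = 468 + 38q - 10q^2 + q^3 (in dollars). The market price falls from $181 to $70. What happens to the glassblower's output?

AVC = 38 - 10q + q^2, minimized at q = 5 where min AVC = $13. MC = 38 - 20q + 3q^2.
With P = $181 above the shutdown price, P = MC gives q = 11.
At P = $70 ≥ min AVC, set P = MC: q = 8. The firm stays open but cuts output.

Output falls from 11 to 8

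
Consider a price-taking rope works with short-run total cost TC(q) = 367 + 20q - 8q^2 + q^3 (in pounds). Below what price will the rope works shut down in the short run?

The firm shuts down when price falls below the minimum of average variable cost. AVC = VC/q = 20 - 8q + q^2.
At the minimum of AVC, MC = AVC. MC = 20 - 16q + 3q^2; setting MC = AVC gives 2q^2 - 8q = 0, so q = 4. min AVC = 4.
For P < £4 the firm produces nothing.

£4 per unit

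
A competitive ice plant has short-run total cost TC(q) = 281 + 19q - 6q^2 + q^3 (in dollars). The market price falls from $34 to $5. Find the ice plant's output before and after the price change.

Output falls from 5 to 0 (the firm shuts down)

AVC = 19 - 6q + q^2, minimized at q = 3 where min AVC = $10. MC = 19 - 12q + 3q^2.
With P = $34 above the shutdown price, P = MC gives q = 5.
At P = $5 < min AVC = $10, price no longer covers variable cost at any output, so the firm shuts down: q = 0.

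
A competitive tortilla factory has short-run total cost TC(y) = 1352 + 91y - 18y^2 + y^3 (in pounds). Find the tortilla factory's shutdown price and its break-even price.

Shutdown price = min AVC. AVC = 91 - 18y + y^2, with vertex at y = 9 and minimum £10.
ATC = 1352/y + 91 - 18y + y^2. Setting dATC/dy = −1352/y^2 − 18 + 2y = 0 gives y = 13 (since 2·13^3 − 18·13^2 = 1352).
min ATC = 1352/13 + 91 − 18·13 + 13^2 = £130. That is the break-even price.
Between these two prices the firm operates at a loss; above £130 it earns a profit.

Shutdown price = £10; break-even price = £130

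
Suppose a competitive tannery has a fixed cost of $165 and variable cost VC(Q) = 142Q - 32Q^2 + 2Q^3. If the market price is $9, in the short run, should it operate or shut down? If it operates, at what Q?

Shut down

Variable cost is VC = 142Q - 32Q^2 + 2Q^3, so AVC = VC/Q = 142 - 32Q + 2Q^2 and MC = dTC/dQ = 142 - 64Q + 6Q^2.
AVC hits its minimum where MC = AVC, at Q = 8, giving min AVC = 142 - 32·8 + 2·8^2 = $14.
With P < min AVC ($9 < $14), every unit sold adds to the loss.
Best response: produce nothing and absorb the $165 fixed cost.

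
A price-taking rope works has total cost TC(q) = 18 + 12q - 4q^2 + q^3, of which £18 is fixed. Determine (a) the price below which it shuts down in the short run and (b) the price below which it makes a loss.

Shutdown price = £8; break-even price = £15

AVC = 12 - 4q + q^2; minimized at q = 2, giving min AVC = £8. That is the shutdown price.
ATC = 18/q + 12 - 4q + q^2. Setting dATC/dq = −18/q^2 − 4 + 2q = 0 gives q = 3 (since 2·3^3 − 4·3^2 = 18).
min ATC = 18/3 + 12 − 4·3 + 3^2 = £15. That is the break-even price.
Between these two prices the firm operates at a loss; above £15 it earns a profit.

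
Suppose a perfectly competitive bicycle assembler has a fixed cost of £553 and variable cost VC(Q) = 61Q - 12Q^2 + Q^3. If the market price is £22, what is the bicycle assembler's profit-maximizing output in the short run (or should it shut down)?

Shut down

From TC, MC = TC'(Q) = 61 - 24Q + 3Q^2 and AVC = VC/Q = 61 - 12Q + Q^2.
AVC hits its minimum where MC = AVC, at Q = 6, giving min AVC = 61 - 12·6 + 6^2 = £25.
With P < min AVC (£22 < £25), every unit sold adds to the loss.
The firm minimizes its loss by shutting down and losing only its fixed cost of £553.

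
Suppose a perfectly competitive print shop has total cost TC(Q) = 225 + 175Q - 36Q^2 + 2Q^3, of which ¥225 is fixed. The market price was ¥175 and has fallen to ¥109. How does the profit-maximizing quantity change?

Output falls from 12 to 11

MC = 175 - 72Q + 6Q^2; the shutdown threshold is min AVC = ¥13 (at Q = 9).
At P = ¥175 ≥ min AVC, set P = MC on the rising branch: Q = 12.
At P = ¥109 ≥ min AVC, set P = MC: Q = 11. The firm stays open but cuts output.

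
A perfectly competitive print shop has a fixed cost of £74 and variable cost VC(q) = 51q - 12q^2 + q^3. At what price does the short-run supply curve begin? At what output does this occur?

The firm shuts down when price falls below the minimum of average variable cost. AVC = VC/q = 51 - 12q + q^2.
At the minimum of AVC, MC = AVC. MC = 51 - 24q + 3q^2; setting MC = AVC gives 2q^2 - 12q = 0, so q = 6. min AVC = 15.
So the shutdown price is £15.

£15 per unit, at q = 6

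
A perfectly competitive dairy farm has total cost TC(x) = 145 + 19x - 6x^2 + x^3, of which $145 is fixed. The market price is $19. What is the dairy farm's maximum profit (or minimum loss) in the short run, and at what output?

Profit = -$113 at x = 4

AVC = 19 - 6x + x^2 has its minimum $10 at x = 3; price $19 clears that bar, so the firm operates.
MC = 19 - 12x + 3x^2. Setting P = MC and taking the root on the rising branch gives x* = 4.
TR = 19·4 = 76. TC = 145 + 44 = 189. Profit = 76 − 189 = -$113.
Shutting down would mean losing the fixed cost of $145, so operating at a loss of $113 is better by $32.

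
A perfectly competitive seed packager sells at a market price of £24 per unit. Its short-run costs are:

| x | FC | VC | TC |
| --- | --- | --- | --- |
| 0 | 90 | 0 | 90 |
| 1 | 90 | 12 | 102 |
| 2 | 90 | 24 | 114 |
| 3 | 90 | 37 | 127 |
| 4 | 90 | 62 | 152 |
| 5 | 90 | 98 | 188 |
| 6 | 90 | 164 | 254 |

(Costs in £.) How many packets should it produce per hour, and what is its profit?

x = 3; profit = -£55

Tabulate TR − TC: x=0: -90; x=1: -78; x=2: -66; x=3: -55; x=4: -56; x=5: -68; x=6: -110.
Profit is maximized at x = 3. AVC there is 37/3 = £12.33 ≤ P, so producing beats shutting down (which would give -£90).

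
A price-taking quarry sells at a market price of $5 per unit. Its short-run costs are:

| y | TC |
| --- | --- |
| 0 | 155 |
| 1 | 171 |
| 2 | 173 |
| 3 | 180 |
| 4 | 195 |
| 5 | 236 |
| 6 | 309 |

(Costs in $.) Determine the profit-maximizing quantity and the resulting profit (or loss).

Profit at each row (π = 5y − TC): y=0: -155; y=1: -166; y=2: -163; y=3: -165; y=4: -175; y=5: -211; y=6: -279.
Profit is highest at y = 0. Equivalently, the lowest AVC in the table is 25/3 ≈ $8.33 at y = 3, and P = $5 falls below it — price never covers variable cost, so the firm shuts down and loses only its fixed cost.

y = 0 (shut down); profit = -$155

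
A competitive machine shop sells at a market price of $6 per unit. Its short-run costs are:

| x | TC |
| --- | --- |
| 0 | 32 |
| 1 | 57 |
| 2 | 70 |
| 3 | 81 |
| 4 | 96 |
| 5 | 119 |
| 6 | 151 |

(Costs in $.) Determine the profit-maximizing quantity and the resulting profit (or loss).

x = 0 (shut down); profit = -$32

Tabulate TR − TC: x=0: -32; x=1: -51; x=2: -58; x=3: -63; x=4: -72; x=5: -89; x=6: -115.
Profit is highest at x = 0. Equivalently, the lowest AVC in the table is 64/4 ≈ $16 at x = 4, and P = $6 falls below it — price never covers variable cost, so the firm shuts down and loses only its fixed cost.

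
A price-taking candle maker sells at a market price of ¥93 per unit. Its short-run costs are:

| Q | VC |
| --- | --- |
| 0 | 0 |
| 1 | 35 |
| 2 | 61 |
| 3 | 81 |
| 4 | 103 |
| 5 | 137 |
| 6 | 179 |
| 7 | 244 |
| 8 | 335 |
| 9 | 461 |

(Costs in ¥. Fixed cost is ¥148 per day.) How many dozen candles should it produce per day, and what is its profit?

Profit at each row (π = 93Q − TC): Q=0: -148; Q=1: -90; Q=2: -23; Q=3: 50; Q=4: 121; Q=5: 180; Q=6: 231; Q=7: 259; Q=8: 261; Q=9: 228.
Profit is maximized at Q = 8. AVC there is 335/8 = ¥41.88 ≤ P, so producing beats shutting down (which would give -¥148).

Q = 8; profit = ¥261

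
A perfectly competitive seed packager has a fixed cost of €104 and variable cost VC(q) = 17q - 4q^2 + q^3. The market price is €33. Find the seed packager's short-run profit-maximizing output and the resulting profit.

Profit = -€40 at q = 4

AVC = 17 - 4q + q^2; min AVC = €13 at q = 2. Since P = €33 ≥ min AVC, the firm produces.
MC = 17 - 8q + 3q^2. Setting P = MC and taking the root on the rising branch gives q* = 4.
TR = 33·4 = 132. TC = 104 + 68 = 172. Profit = 132 − 172 = -€40.
Shutting down would mean losing the fixed cost of €104, so operating at a loss of €40 is better by €64.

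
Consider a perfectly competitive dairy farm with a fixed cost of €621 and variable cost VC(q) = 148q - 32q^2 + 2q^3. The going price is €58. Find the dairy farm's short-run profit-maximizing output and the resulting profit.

AVC = 148 - 32q + 2q^2; min AVC = €20 at q = 8. Since P = €58 ≥ min AVC, the firm produces.
MC = 148 - 64q + 6q^2. Setting P = MC and taking the root on the rising branch gives q* = 9.
TR = 58·9 = 522. TC = 621 + 198 = 819. Profit = 522 − 819 = -€297.
Shutting down would mean losing the fixed cost of €621, so operating at a loss of €297 is better by €324.

Profit = -€297 at q = 9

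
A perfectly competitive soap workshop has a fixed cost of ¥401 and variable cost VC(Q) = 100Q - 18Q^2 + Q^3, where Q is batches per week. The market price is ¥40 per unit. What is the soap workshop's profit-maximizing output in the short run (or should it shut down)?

Strip out fixed cost: VC = 100Q - 18Q^2 + Q^3. Then AVC = 100 - 18Q + Q^2 and MC = 100 - 36Q + 3Q^2.
The AVC parabola has its vertex at Q = 18/2 = 9, where AVC = 100 - 18·9 + 9^2 = ¥19.
Since P = ¥40 ≥ min AVC = ¥19, price covers variable cost and the firm should produce.
Solving P = MC: 60 - 36Q + 3Q^2 = 0 ⇒ Q = 2 or 10. On the upward-sloping branch, Q* = 10.
Check: AVC at Q = 10 is ¥20 ≤ P, so revenue covers variable cost.
Profit = P·Q − TC = 40·10 − 601 = -¥201, a loss, but smaller than the ¥401 fixed cost the firm would lose by shutting down.

Produce at Q = 10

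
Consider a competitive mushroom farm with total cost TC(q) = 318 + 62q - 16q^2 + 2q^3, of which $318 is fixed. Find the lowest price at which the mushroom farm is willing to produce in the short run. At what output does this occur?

$30 per unit, at q = 4

The firm shuts down when price falls below the minimum of average variable cost. AVC = VC/q = 62 - 16q + 2q^2.
dAVC/dq = -16 + 4q = 0 gives q = 4. min AVC = 62 - 16·4 + 2·4^2 = 30.
So the shutdown price is $30.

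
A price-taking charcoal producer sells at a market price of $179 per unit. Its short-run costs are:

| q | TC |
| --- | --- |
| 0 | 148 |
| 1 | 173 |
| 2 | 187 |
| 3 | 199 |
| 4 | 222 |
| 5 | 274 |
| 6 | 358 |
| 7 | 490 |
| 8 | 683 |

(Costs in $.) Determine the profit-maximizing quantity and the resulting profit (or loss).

q = 7; profit = $763

Tabulate TR − TC: q=0: -148; q=1: 6; q=2: 171; q=3: 338; q=4: 494; q=5: 621; q=6: 716; q=7: 763; q=8: 749.
Profit is maximized at q = 7. AVC there is 342/7 = $48.86 ≤ P, so producing beats shutting down (which would give -$148).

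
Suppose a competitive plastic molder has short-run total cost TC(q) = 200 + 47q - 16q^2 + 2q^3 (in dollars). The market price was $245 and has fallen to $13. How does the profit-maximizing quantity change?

AVC = 47 - 16q + 2q^2, minimized at q = 4 where min AVC = $15. MC = 47 - 32q + 6q^2.
With P = $245 above the shutdown price, P = MC gives q = 9.
At P = $13 < min AVC = $15, price no longer covers variable cost at any output, so the firm shuts down: q = 0.

Output falls from 9 to 0 (the firm shuts down)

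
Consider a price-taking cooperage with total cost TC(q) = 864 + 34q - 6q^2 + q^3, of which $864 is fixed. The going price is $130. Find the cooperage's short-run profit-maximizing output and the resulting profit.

AVC = 34 - 6q + q^2; min AVC = $25 at q = 3. Since P = $130 ≥ min AVC, the firm produces.
MC = 34 - 12q + 3q^2. Setting P = MC and taking the root on the rising branch gives q* = 8.
TR = 130·8 = 1040. TC = 864 + 400 = 1264. Profit = 1040 − 1264 = -$224.
Shutting down would mean losing the fixed cost of $864, so operating at a loss of $224 is better by $640.

Profit = -$224 at q = 8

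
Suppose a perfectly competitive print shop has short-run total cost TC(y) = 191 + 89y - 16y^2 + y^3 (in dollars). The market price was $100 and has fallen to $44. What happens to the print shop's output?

AVC = 89 - 16y + y^2, minimized at y = 8 where min AVC = $25. MC = 89 - 32y + 3y^2.
With P = $100 above the shutdown price, P = MC gives y = 11.
At P = $44 ≥ min AVC, set P = MC: y = 9. The firm stays open but cuts output.

Output falls from 11 to 9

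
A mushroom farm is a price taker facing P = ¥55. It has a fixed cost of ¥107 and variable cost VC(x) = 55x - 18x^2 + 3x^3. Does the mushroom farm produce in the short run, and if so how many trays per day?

Strip out fixed cost: VC = 55x - 18x^2 + 3x^3. Then AVC = 55 - 18x + 3x^2 and MC = 55 - 36x + 9x^2.
AVC hits its minimum where MC = AVC, at x = 3, giving min AVC = 55 - 18·3 + 3·3^2 = ¥28.
P = ¥55 exceeds min AVC = ¥28, so the firm stays open.
Set P = MC: 55 = 55 - 36x + 9x^2 → -36x + 9x^2 = 0. The roots are x = 0 and x = 4; the profit-maximizing output is on the rising part of MC, so x* = 4.
Check: AVC at x = 4 is ¥31 ≤ P, so revenue covers variable cost.
Profit = P·x − TC = 55·4 − 231 = -¥11, a loss, but smaller than the ¥107 fixed cost the firm would lose by shutting down.

Produce at x = 4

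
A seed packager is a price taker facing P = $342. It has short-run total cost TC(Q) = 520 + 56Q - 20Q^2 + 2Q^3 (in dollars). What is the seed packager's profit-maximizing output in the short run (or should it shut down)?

Variable cost is VC = 56Q - 20Q^2 + 2Q^3, so AVC = VC/Q = 56 - 20Q + 2Q^2 and MC = dTC/dQ = 56 - 40Q + 6Q^2.
AVC hits its minimum where MC = AVC, at Q = 5, giving min AVC = 56 - 20·5 + 2·5^2 = $6.
Because $342 ≥ $6, revenue can cover variable cost; the firm operates.
P = MC gives -286 - 40Q + 6Q^2 = 0, with roots -13/3 and 11. Take the larger (rising MC): Q* = 11.
Check: AVC at Q = 11 is $78 ≤ P, so revenue covers variable cost.
Profit = P·Q − TC = 342·11 − 1378 = $2384.

Produce at Q = 11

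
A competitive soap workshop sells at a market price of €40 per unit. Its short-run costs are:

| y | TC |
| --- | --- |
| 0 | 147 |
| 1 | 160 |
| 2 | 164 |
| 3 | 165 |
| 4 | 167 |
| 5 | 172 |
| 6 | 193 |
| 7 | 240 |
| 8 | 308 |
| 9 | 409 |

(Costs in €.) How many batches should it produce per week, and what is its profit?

Compute π = P·y − TC at each output: y=0: -147; y=1: -120; y=2: -84; y=3: -45; y=4: -7; y=5: 28; y=6: 47; y=7: 40; y=8: 12; y=9: -49.
Profit is maximized at y = 6. AVC there is 46/6 = €7.67 ≤ P, so producing beats shutting down (which would give -€147).

y = 6; profit = €47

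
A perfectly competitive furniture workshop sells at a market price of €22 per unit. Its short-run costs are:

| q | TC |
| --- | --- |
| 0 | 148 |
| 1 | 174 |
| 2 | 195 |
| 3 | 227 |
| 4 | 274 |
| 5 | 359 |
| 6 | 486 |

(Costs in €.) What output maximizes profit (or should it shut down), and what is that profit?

Compute π = P·q − TC at each output: q=0: -148; q=1: -152; q=2: -151; q=3: -161; q=4: -186; q=5: -249; q=6: -354.
Profit is highest at q = 0. Equivalently, the lowest AVC in the table is 47/2 ≈ €23.50 at q = 2, and P = €22 falls below it — price never covers variable cost, so the firm shuts down and loses only its fixed cost.

q = 0 (shut down); profit = -€148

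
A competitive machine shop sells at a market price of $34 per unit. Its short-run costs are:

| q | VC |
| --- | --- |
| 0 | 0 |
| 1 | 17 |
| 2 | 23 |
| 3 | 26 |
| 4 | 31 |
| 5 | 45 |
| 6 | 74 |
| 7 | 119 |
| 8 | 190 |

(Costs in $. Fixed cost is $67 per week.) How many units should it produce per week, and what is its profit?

Tabulate TR − TC: q=0: -67; q=1: -50; q=2: -22; q=3: 9; q=4: 38; q=5: 58; q=6: 63; q=7: 52; q=8: 15.
Profit is maximized at q = 6. AVC there is 74/6 = $12.33 ≤ P, so producing beats shutting down (which would give -$67).

q = 6; profit = $63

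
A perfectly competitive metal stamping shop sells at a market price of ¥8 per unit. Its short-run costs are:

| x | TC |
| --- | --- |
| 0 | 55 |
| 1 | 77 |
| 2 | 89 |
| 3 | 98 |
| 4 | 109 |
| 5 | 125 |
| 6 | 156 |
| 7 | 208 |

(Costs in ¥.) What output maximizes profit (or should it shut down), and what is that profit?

x = 0 (shut down); profit = -¥55

Tabulate TR − TC: x=0: -55; x=1: -69; x=2: -73; x=3: -74; x=4: -77; x=5: -85; x=6: -108; x=7: -152.
Profit is highest at x = 0. Equivalently, the lowest AVC in the table is 54/4 ≈ ¥13.50 at x = 4, and P = ¥8 falls below it — price never covers variable cost, so the firm shuts down and loses only its fixed cost.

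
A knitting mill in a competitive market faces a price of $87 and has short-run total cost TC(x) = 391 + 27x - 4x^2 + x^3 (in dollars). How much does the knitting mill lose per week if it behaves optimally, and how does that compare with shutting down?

AVC = 27 - 4x + x^2 has its minimum $23 at x = 2; price $87 clears that bar, so the firm operates.
With MC = 27 - 8x + 3x^2, P = MC on the upward-sloping part at x* = 6.
TR = 87·6 = 522. TC = 391 + 234 = 625. Profit = 522 − 625 = -$103.
Shutting down would mean losing the fixed cost of $391, so operating at a loss of $103 is better by $288.

Profit = -$103 at x = 6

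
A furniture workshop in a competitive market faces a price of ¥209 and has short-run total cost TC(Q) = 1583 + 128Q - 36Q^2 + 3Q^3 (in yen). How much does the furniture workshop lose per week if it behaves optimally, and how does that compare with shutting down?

Profit = -¥125 at Q = 9

AVC = 128 - 36Q + 3Q^2 has its minimum ¥20 at Q = 6; price ¥209 clears that bar, so the firm operates.
With MC = 128 - 72Q + 9Q^2, P = MC on the upward-sloping part at Q* = 9.
TR = 209·9 = 1881. TC = 1583 + 423 = 2006. Profit = 1881 − 2006 = -¥125.
By producing, the firm covers all variable cost plus ¥1458 of fixed cost; shutting down would lose the full ¥1583.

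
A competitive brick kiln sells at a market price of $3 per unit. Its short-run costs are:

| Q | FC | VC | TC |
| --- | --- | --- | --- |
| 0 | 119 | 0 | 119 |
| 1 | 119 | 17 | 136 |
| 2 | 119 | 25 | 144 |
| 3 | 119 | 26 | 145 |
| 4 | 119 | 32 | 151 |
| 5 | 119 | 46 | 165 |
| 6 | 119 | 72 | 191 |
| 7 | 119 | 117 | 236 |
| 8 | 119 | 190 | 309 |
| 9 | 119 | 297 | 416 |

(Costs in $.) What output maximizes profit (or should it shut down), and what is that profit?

Q = 0 (shut down); profit = -$119

Compute π = P·Q − TC at each output: Q=0: -119; Q=1: -133; Q=2: -138; Q=3: -136; Q=4: -139; Q=5: -150; Q=6: -173; Q=7: -215; Q=8: -285; Q=9: -389.
Profit is highest at Q = 0. Equivalently, the lowest AVC in the table is 32/4 ≈ $8 at Q = 4, and P = $3 falls below it — price never covers variable cost, so the firm shuts down and loses only its fixed cost.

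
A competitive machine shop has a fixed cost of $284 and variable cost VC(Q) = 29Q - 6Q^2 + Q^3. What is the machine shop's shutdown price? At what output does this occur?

$20 per unit, at Q = 3

The shutdown price is the minimum of AVC. VC = 29Q - 6Q^2 + Q^3, so AVC = 29 - 6Q + Q^2.
At the minimum of AVC, MC = AVC. MC = 29 - 12Q + 3Q^2; setting MC = AVC gives 2Q^2 - 6Q = 0, so Q = 3. min AVC = 20.
The firm shuts down for any P below $20.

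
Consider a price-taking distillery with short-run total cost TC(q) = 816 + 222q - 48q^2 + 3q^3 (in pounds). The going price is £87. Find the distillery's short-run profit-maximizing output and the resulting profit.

AVC = 222 - 48q + 3q^2; min AVC = £30 at q = 8. Since P = £87 ≥ min AVC, the firm produces.
MC = 222 - 96q + 9q^2. Setting P = MC and taking the root on the rising branch gives q* = 9.
TR = 87·9 = 783. TC = 816 + 297 = 1113. Profit = 783 − 1113 = -£330.
That loss of £330 beats the £816 the firm would lose by shutting down; producing recovers £486 of fixed cost.

Profit = -£330 at q = 9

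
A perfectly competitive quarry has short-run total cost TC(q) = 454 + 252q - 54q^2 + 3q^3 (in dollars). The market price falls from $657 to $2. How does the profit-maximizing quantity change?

AVC = 252 - 54q + 3q^2, minimized at q = 9 where min AVC = $9. MC = 252 - 108q + 9q^2.
At P = $657 ≥ min AVC, set P = MC on the rising branch: q = 15.
At P = $2 < min AVC = $9, price no longer covers variable cost at any output, so the firm shuts down: q = 0.

Output falls from 15 to 0 (the firm shuts down)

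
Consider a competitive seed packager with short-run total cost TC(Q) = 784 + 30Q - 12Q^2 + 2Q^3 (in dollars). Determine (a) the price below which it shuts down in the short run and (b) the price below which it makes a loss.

Shutdown price = min AVC. AVC = 30 - 12Q + 2Q^2, with vertex at Q = 3 and minimum $12.
ATC = 784/Q + 30 - 12Q + 2Q^2. Setting dATC/dQ = −784/Q^2 − 12 + 4Q = 0 gives Q = 7 (since 4·7^3 − 12·7^2 = 784).
min ATC = 784/7 + 30 − 12·7 + 2·7^2 = $156. That is the break-even price.
Between these two prices the firm operates at a loss; above $156 it earns a profit.

Shutdown price = $12; break-even price = $156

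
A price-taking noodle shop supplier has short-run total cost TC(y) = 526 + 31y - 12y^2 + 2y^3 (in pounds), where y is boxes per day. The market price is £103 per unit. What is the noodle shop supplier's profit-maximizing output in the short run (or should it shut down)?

Variable cost is VC = 31y - 12y^2 + 2y^3, so AVC = VC/y = 31 - 12y + 2y^2 and MC = dTC/dy = 31 - 24y + 6y^2.
AVC hits its minimum where MC = AVC, at y = 3, giving min AVC = 31 - 12·3 + 2·3^2 = £13.
Since P = £103 ≥ min AVC = £13, price covers variable cost and the firm should produce.
Set P = MC: 103 = 31 - 24y + 6y^2 → -72 - 24y + 6y^2 = 0. The roots are y = -2 and y = 6; the profit-maximizing output is on the rising part of MC, so y* = 6.
Check: AVC at y = 6 is £31 ≤ P, so revenue covers variable cost.
Profit = P·y − TC = 103·6 − 712 = -£94, a loss, but smaller than the £526 fixed cost the firm would lose by shutting down.

Produce at y = 6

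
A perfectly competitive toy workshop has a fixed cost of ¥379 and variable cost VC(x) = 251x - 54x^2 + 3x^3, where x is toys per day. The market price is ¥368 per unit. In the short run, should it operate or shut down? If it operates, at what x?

Variable cost is VC = 251x - 54x^2 + 3x^3, so AVC = VC/x = 251 - 54x + 3x^2 and MC = dTC/dx = 251 - 108x + 9x^2.
The AVC parabola has its vertex at x = 54/6 = 9, where AVC = 251 - 54·9 + 3·9^2 = ¥8.
Since P = ¥368 ≥ min AVC = ¥8, price covers variable cost and the firm should produce.
P = MC gives -117 - 108x + 9x^2 = 0, with roots -1 and 13. Take the larger (rising MC): x* = 13.
Check: AVC at x = 13 is ¥56 ≤ P, so revenue covers variable cost.
Profit = P·x − TC = 368·13 − 1107 = ¥3677.

Produce at x = 13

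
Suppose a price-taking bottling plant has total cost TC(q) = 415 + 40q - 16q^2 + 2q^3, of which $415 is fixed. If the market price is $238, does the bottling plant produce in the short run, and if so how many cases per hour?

Variable cost is VC = 40q - 16q^2 + 2q^3, so AVC = VC/q = 40 - 16q + 2q^2 and MC = dTC/dq = 40 - 32q + 6q^2.
The AVC parabola has its vertex at q = 16/4 = 4, where AVC = 40 - 16·4 + 2·4^2 = $8.
P = $238 exceeds min AVC = $8, so the firm stays open.
Solving P = MC: -198 - 32q + 6q^2 = 0 ⇒ q = -11/3 or 9. On the upward-sloping branch, q* = 9.
Check: AVC at q = 9 is $58 ≤ P, so revenue covers variable cost.
Profit = P·q − TC = 238·9 − 937 = $1205.

Produce at q = 9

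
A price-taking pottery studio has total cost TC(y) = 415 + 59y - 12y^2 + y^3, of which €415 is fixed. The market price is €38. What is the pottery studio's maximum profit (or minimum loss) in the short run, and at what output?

Profit = -€317 at y = 7

AVC = 59 - 12y + y^2; min AVC = €23 at y = 6. Since P = €38 ≥ min AVC, the firm produces.
MC = 59 - 24y + 3y^2. Setting P = MC and taking the root on the rising branch gives y* = 7.
TR = 38·7 = 266. TC = 415 + 168 = 583. Profit = 266 − 583 = -€317.
By producing, the firm covers all variable cost plus €98 of fixed cost; shutting down would lose the full €415.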